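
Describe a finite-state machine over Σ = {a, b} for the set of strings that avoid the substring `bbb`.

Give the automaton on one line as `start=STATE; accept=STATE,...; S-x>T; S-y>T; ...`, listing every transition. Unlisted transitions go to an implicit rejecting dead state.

start=s0; accept=s0,s1,s2; s0-a>s0; s0-b>s1; s1-a>s0; s1-b>s2; s2-a>s0; s2-b>s3; s3-a>s3; s3-b>s3

This is the complement of 'contains `bbb`'. Use the same substring-matching states — s0 through s3 holding how much of `bbb` has just been matched — but flip the accepting set: everything except the trap s3 accepts.
With 4 states:
        a   b  
>* s0   s0  s1 
 * s1   s0  s2 
 * s2   s0  s3 
   s3   s3  s3 
(> = start, * = accepting)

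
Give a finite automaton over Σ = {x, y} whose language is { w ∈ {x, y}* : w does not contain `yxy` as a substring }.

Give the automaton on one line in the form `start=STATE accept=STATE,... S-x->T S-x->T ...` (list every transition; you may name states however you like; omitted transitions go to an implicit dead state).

start=S0 accept=S0,S1,S2 S0-x->S0 S0-y->S1 S1-x->S2 S1-y->S1 S2-x->S0 S2-y->S3 S3-x->S3 S3-y->S3

This is the complement of 'contains `yxy`'. Use the same substring-matching states — S0 through S3 holding how much of `yxy` has just been matched — but flip the accepting set: everything except the trap S3 accepts.
A 4-state machine:
        x   y  
>* S0   S0  S1 
 * S1   S2  S1 
 * S2   S0  S3 
   S3   S3  S3 
(> = start, * = accepting)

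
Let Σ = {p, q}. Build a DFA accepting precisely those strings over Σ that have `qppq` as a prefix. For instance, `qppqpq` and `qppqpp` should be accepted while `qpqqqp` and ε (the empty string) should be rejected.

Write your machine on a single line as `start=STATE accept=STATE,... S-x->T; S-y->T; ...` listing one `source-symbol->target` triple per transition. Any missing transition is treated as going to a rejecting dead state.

start=S0; accept=S4; S0-p->S5; S0-q->S1; S1-p->S2; S1-q->S5; S2-p->S3; S2-q->S5; S3-p->S5; S3-q->S4; S4-p->S4; S4-q->S4; S5-p->S5; S5-q->S5

Walk along `qppq` while the input agrees: from S0 take `q` to S1, and so on. Any deviation drops to the rejecting sink S5. Once S4 is reached the prefix is confirmed and every continuation is accepted.
6 states suffice.
        p   q  
>  S0   S5  S1 
   S1   S2  S5 
   S2   S3  S5 
   S3   S5  S4 
 * S4   S4  S4 
   S5   S5  S5 
(> = start, * = accepting)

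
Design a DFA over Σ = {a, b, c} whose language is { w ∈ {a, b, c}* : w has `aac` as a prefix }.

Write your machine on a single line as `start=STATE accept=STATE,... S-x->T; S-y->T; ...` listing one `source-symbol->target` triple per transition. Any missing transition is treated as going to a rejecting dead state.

start=q0; accept=q3; q0-a->q1; q0-b->q4; q0-c->q4; q1-a->q2; q1-b->q4; q1-c->q4; q2-a->q4; q2-b->q4; q2-c->q3; q3-a->q3; q3-b->q3; q3-c->q3; q4-a->q4; q4-b->q4; q4-c->q4

Check the first 3 symbols one by one: q0 through q2 record how many have matched `aac` so far; any wrong symbol goes to the dead state q4. After all 3 match we enter the accepting sink q3.
A 5-state machine:
        a   b   c  
>  q0   q1  q4  q4 
   q1   q2  q4  q4 
   q2   q4  q4  q3 
 * q3   q3  q3  q3 
   q4   q4  q4  q4 
(> = start, * = accepting)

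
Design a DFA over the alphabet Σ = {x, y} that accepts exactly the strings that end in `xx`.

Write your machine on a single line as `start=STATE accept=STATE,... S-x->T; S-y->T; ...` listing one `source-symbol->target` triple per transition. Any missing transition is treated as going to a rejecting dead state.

start=q0; accept=q2; q0-x->q1; q0-y->q0; q1-x->q2; q1-y->q0; q2-x->q2; q2-y->q0

Let each state record the length of the longest suffix of the input read so far that is also a prefix of `xx`. q1 means the last symbol is `x`; q2 means the last 2 symbols are `xx`. Accept only at q2, where the string currently ends in `xx`.
        x   y  
>  q0   q1  q0 
   q1   q2  q0 
 * q2   q2  q0 
(> = start, * = accepting)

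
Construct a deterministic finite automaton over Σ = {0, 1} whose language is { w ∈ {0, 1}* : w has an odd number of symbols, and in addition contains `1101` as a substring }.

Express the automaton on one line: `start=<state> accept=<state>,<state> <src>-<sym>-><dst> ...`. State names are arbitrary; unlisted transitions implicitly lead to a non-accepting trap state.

start=S0 accept=S9 S0-0->S1 S0-1->S2 S1-0->S0 S1-1->S3 S2-0->S0 S2-1->S4 S3-0->S1 S3-1->S5 S4-0->S6 S4-1->S5 S5-0->S7 S5-1->S4 S6-0->S0 S6-1->S8 S7-0->S1 S7-1->S9 S8-0->S9 S8-1->S9 S9-0->S8 S9-1->S8

Run two small machines in parallel and take their product. The first has 2 states tracking the input length modulo 2; the second has 5 states tracking whether and how much of `1101` has been seen. A product state is a pair (one from each), accepting exactly when both do.
A 10-state machine:
        0   1  
>  S0   S1  S2 
   S1   S0  S3 
   S2   S0  S4 
   S3   S1  S5 
   S4   S6  S5 
   S5   S7  S4 
   S6   S0  S8 
   S7   S1  S9 
   S8   S9  S9 
 * S9   S8  S8 
(> = start, * = accepting)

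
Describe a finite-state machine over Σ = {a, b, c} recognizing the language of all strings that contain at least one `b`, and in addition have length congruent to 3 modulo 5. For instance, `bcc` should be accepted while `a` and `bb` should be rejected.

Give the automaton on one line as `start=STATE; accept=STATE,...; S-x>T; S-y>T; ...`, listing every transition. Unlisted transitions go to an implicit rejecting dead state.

start=q0; accept=q6; q0-a>q1; q0-b>q2; q0-c>q1; q1-a>q3; q1-b>q4; q1-c>q3; q2-a>q4; q2-b>q4; q2-c>q4; q3-a>q5; q3-b>q6; q3-c>q5; q4-a>q6; q4-b>q6; q4-c>q6; q5-a>q7; q5-b>q8; q5-c>q7; q6-a>q8; q6-b>q8; q6-c>q8; q7-a>q0; q7-b>q9; q7-c>q0; q8-a>q9; q8-b>q9; q8-c>q9; q9-a>q2; q9-b>q2; q9-c>q2

Run two small machines in parallel and take their product. One (3 states) tracks the count of `b`s, saturating at 2; the other (5 states) tracks the input length modulo 5. Each combined state is a pair, one component from each; accept when both components accept. Equivalent product states are then merged.
A 10-state machine:
        a   b   c  
>  q0   q1  q2  q1 
   q1   q3  q4  q3 
   q2   q4  q4  q4 
   q3   q5  q6  q5 
   q4   q6  q6  q6 
   q5   q7  q8  q7 
 * q6   q8  q8  q8 
   q7   q0  q9  q0 
   q8   q9  q9  q9 
   q9   q2  q2  q2 
(> = start, * = accepting)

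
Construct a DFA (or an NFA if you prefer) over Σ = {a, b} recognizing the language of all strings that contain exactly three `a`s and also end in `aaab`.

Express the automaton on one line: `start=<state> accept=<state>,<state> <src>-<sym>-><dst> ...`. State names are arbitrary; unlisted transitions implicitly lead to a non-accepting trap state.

start=s0 accept=s5 s0-a->s1 s0-b->s0 s1-a->s2 s1-b->s3 s2-a->s4 s2-b->s3 s3-a->s3 s3-b->s3 s4-a->s3 s4-b->s5 s5-a->s3 s5-b->s3

Run two small machines in parallel and take their product. The first has 5 states tracking the count of `a`s, saturating at 4; the second has 5 states tracking how much of the suffix `aaab` has currently been matched. A product state is a pair (one from each), accepting exactly when both do. After merging equivalent states the machine shrinks.
        a   b  
>  s0   s1  s0 
   s1   s2  s3 
   s2   s4  s3 
   s3   s3  s3 
   s4   s3  s5 
 * s5   s3  s3 
(> = start, * = accepting)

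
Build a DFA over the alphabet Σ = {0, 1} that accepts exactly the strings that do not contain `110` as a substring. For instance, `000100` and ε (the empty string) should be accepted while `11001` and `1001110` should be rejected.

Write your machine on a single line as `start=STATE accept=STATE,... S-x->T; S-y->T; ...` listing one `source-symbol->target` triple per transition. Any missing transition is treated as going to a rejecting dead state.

start=q0; accept=q0,q1,q2; q0-0->q0; q0-1->q1; q1-0->q0; q1-1->q2; q2-0->q3; q2-1->q2; q3-0->q3; q3-1->q3

Track partial matches of the forbidden pattern `110`. State q3 is a dead state reached once `110` has occurred; every other state accepts. q0 means no part of `110` is currently matched.
        0   1  
>* q0   q0  q1 
 * q1   q0  q2 
 * q2   q3  q2 
   q3   q3  q3 
(> = start, * = accepting)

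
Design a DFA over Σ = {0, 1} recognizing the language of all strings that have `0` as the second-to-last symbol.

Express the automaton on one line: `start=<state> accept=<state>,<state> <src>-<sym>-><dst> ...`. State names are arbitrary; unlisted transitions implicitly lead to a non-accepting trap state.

start=s0 accept=s3,s4 s0-0->s1 s0-1->s2 s1-0->s3 s1-1->s4 s2-0->s5 s2-1->s6 s3-0->s3 s3-1->s4 s4-0->s5 s4-1->s6 s5-0->s3 s5-1->s4 s6-0->s5 s6-1->s6

A DFA must remember the last 2 symbols (since which symbol is second-to-last isn't known until the input ends). Use one state per possible window of the last ≤2 symbols; accept from those whose window starts with `0`.
7 states suffice.
        0   1  
>  s0   s1  s2 
   s1   s3  s4 
   s2   s5  s6 
 * s3   s3  s4 
 * s4   s5  s6 
   s5   s3  s4 
   s6   s5  s6 
(> = start, * = accepting)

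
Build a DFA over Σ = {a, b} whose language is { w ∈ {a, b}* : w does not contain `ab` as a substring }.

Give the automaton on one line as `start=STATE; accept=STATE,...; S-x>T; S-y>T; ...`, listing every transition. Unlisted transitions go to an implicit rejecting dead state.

This is the complement of 'contains `ab`'. Use the same substring-matching states — q0 through q2 holding how much of `ab` has just been matched — but flip the accepting set: everything except the trap q2 accepts.
A 3-state machine:
        a   b  
>* q0   q1  q0 
 * q1   q1  q2 
   q2   q2  q2 
(> = start, * = accepting)

start=q0; accept=q0,q1; q0-a>q1; q0-b>q0; q1-a>q1; q1-b>q2; q2-a>q2; q2-b>q2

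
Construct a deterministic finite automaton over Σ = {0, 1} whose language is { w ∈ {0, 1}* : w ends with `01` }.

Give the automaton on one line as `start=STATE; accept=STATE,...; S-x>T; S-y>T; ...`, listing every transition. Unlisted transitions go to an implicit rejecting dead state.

Remember how much of `01` the current input suffix matches. State s0 means no match yet; s1 means the last symbol is `0`; s2 means the last 2 symbols are `01`. Only s2 accepts. On a mismatch, fall back to the longest proper suffix that is still a prefix of `01`.
A 3-state machine:
        0   1  
>  s0   s1  s0 
   s1   s1  s2 
 * s2   s1  s0 
(> = start, * = accepting)

start=s0; accept=s2; s0-0>s1; s0-1>s0; s1-0>s1; s1-1>s2; s2-0>s1; s2-1>s0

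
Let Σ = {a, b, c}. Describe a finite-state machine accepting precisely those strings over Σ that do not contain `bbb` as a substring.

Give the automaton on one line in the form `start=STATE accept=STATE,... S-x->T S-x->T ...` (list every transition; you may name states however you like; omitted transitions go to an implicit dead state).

This is the complement of 'contains `bbb`'. Use the same substring-matching states — q0 through q3 holding how much of `bbb` has just been matched — but flip the accepting set: everything except the trap q3 accepts.
A 4-state machine:
        a   b   c  
>* q0   q0  q1  q0 
 * q1   q0  q2  q0 
 * q2   q0  q3  q0 
   q3   q3  q3  q3 
(> = start, * = accepting)

start=q0 accept=q0,q1,q2 q0-a->q0 q0-b->q1 q0-c->q0 q1-a->q0 q1-b->q2 q1-c->q0 q2-a->q0 q2-b->q3 q2-c->q0 q3-a->q3 q3-b->q3 q3-c->q3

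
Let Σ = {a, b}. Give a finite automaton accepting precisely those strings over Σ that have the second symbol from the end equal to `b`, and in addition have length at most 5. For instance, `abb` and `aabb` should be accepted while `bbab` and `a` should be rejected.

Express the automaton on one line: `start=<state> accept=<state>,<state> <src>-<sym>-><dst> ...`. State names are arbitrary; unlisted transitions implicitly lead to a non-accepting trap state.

start=q0 accept=q5,q6,q9,q10,q13,q14 q0-a->q1 q0-b->q2 q1-a->q3 q1-b->q4 q2-a->q5 q2-b->q6 q3-a->q7 q3-b->q8 q4-a->q9 q4-b->q10 q5-a->q7 q5-b->q8 q6-a->q9 q6-b->q10 q7-a->q11 q7-b->q12 q8-a->q13 q8-b->q14 q9-a->q11 q9-b->q12 q10-a->q13 q10-b->q14 q11-a->q11 q11-b->q11 q12-a->q13 q12-b->q13 q13-a->q11 q13-b->q11 q14-a->q13 q14-b->q13

Handle the two conditions separately and then intersect. One (7 states) tracks the last 2 symbols read; the other (7 states) tracks the input length, saturating at 6. Each combined state is a pair, one component from each; accept when both components accept. Equivalent product states are then merged.
With 15 states:
          a    b  
>  q0     q1   q2 
   q1     q3   q4 
   q2     q5   q6 
   q3     q7   q8 
   q4     q9  q10 
 * q5     q7   q8 
 * q6     q9  q10 
   q7    q11  q12 
   q8    q13  q14 
 * q9    q11  q12 
 * q10   q13  q14 
   q11   q11  q11 
   q12   q13  q13 
 * q13   q11  q11 
 * q14   q13  q13 
(> = start, * = accepting)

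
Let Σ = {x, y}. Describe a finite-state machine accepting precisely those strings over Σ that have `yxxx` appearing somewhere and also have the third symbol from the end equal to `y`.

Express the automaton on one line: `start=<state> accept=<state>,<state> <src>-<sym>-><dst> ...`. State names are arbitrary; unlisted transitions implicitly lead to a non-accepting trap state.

Build one automaton per condition and run them in lockstep. The first has 5 states tracking whether and how much of `yxxx` has been seen; the second has 15 states tracking the last 3 symbols read. A product state is a pair (one from each), accepting exactly when both do. Minimizing collapses redundant product states.
          x    y  
>  q0     q0   q1 
   q1     q2   q1 
   q2     q3   q1 
   q3     q4   q1 
   q4     q4   q5 
   q5     q6   q7 
   q6     q8   q9 
   q7    q10  q11 
 * q8     q4   q5 
 * q9     q6   q7 
 * q10    q8   q9 
 * q11   q10  q11 
(> = start, * = accepting)

start=q0 accept=q8,q9,q10,q11 q0-x->q0 q0-y->q1 q1-x->q2 q1-y->q1 q2-x->q3 q2-y->q1 q3-x->q4 q3-y->q1 q4-x->q4 q4-y->q5 q5-x->q6 q5-y->q7 q6-x->q8 q6-y->q9 q7-x->q10 q7-y->q11 q8-x->q4 q8-y->q5 q9-x->q6 q9-y->q7 q10-x->q8 q10-y->q9 q11-x->q10 q11-y->q11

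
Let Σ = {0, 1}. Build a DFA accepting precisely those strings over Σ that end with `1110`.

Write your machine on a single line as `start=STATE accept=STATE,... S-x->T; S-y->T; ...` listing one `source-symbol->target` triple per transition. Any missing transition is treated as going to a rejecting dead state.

Let each state record the length of the longest suffix of the input read so far that is also a prefix of `1110`. S1 means the last symbol is `1`; S2 means the last 2 symbols are `11`; S3 means the last 3 symbols are `111`; S4 means the last 4 symbols are `1110`. Accept only at S4, where the string currently ends in `1110`.
5 states suffice.
        0   1  
>  S0   S0  S1 
   S1   S0  S2 
   S2   S0  S3 
   S3   S4  S3 
 * S4   S0  S1 
(> = start, * = accepting)

start=S0; accept=S4; S0-0->S0; S0-1->S1; S1-0->S0; S1-1->S2; S2-0->S0; S2-1->S3; S3-0->S4; S3-1->S3; S4-0->S0; S4-1->S1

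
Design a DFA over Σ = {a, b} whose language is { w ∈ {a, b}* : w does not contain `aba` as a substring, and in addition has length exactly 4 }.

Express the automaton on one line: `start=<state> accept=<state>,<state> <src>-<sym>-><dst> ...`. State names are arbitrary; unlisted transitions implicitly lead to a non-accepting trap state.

Build one automaton per condition and run them in lockstep. One (4 states) tracks partial matches of the forbidden pattern `aba`; the other (6 states) tracks the input length, saturating at 5. Each combined state is a pair, one component from each; accept when both components accept. Equivalent product states are then merged.
        a   b  
>  q0   q1  q2 
   q1   q3  q4 
   q2   q3  q5 
   q3   q6  q7 
   q4   q8  q6 
   q5   q6  q6 
   q6   q9  q9 
   q7   q8  q9 
   q8   q8  q8 
 * q9   q8  q8 
(> = start, * = accepting)

start=q0 accept=q9 q0-a->q1 q0-b->q2 q1-a->q3 q1-b->q4 q2-a->q3 q2-b->q5 q3-a->q6 q3-b->q7 q4-a->q8 q4-b->q6 q5-a->q6 q5-b->q6 q6-a->q9 q6-b->q9 q7-a->q8 q7-b->q9 q8-a->q8 q8-b->q8 q9-a->q8 q9-b->q8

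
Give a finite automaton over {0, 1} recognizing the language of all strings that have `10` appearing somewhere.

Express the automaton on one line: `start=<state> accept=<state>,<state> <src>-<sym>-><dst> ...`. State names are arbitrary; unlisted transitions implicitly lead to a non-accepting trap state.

Track how much of `10` has been matched so far: state q0 is no progress, q2 is the absorbing accept state reached once `10` has occurred. Intermediate states record partial matches; on a mismatch, fall back to the longest reusable overlap.
With 3 states:
        0   1  
>  q0   q0  q1 
   q1   q2  q1 
 * q2   q2  q2 
(> = start, * = accepting)

start=q0 accept=q2 q0-0->q0 q0-1->q1 q1-0->q2 q1-1->q1 q2-0->q2 q2-1->q2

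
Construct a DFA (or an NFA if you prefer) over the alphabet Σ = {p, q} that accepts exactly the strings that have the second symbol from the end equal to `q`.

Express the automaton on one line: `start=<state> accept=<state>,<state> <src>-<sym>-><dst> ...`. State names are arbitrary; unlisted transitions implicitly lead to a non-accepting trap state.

start=s0 accept=s5,s6 s0-p->s1 s0-q->s2 s1-p->s3 s1-q->s4 s2-p->s5 s2-q->s6 s3-p->s3 s3-q->s4 s4-p->s5 s4-q->s6 s5-p->s3 s5-q->s4 s6-p->s5 s6-q->s6

A DFA must remember the last 2 symbols (since which symbol is second-to-last isn't known until the input ends). Use one state per possible window of the last ≤2 symbols; accept from those whose window starts with `q`.
        p   q  
>  s0   s1  s2 
   s1   s3  s4 
   s2   s5  s6 
   s3   s3  s4 
   s4   s5  s6 
 * s5   s3  s4 
 * s6   s5  s6 
(> = start, * = accepting)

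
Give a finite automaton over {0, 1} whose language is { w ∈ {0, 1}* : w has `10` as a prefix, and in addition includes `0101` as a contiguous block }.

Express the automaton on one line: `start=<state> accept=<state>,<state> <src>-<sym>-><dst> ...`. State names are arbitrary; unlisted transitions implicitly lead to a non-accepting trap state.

start=q0 accept=q7 q0-0->q1 q0-1->q2 q1-0->q1 q1-1->q1 q2-0->q3 q2-1->q1 q3-0->q3 q3-1->q4 q4-0->q5 q4-1->q6 q5-0->q3 q5-1->q7 q6-0->q3 q6-1->q6 q7-0->q7 q7-1->q7

Build one automaton per condition and run them in lockstep. The first has 4 states tracking whether the input so far still matches the prefix `10`; the second has 5 states tracking whether and how much of `0101` has been seen. A product state is a pair (one from each), accepting exactly when both do. After merging equivalent states the machine shrinks.
An 8-state machine:
        0   1  
>  q0   q1  q2 
   q1   q1  q1 
   q2   q3  q1 
   q3   q3  q4 
   q4   q5  q6 
   q5   q3  q7 
   q6   q3  q6 
 * q7   q7  q7 
(> = start, * = accepting)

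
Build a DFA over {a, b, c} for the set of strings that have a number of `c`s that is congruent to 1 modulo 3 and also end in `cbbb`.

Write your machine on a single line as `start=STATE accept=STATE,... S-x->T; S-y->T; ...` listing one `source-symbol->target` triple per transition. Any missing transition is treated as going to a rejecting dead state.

start=s0; accept=s6; s0-a->s0; s0-b->s0; s0-c->s1; s1-a->s2; s1-b->s3; s1-c->s4; s2-a->s2; s2-b->s2; s2-c->s4; s3-a->s2; s3-b->s5; s3-c->s4; s4-a->s4; s4-b->s4; s4-c->s0; s5-a->s2; s5-b->s6; s5-c->s4; s6-a->s2; s6-b->s2; s6-c->s4

Build one automaton per condition and run them in lockstep. One (3 states) tracks the count of `c`s modulo 3; the other (5 states) tracks how much of the suffix `cbbb` has currently been matched. Each combined state is a pair, one component from each; accept when both components accept. After merging equivalent states the machine shrinks.
With 7 states:
        a   b   c  
>  s0   s0  s0  s1 
   s1   s2  s3  s4 
   s2   s2  s2  s4 
   s3   s2  s5  s4 
   s4   s4  s4  s0 
   s5   s2  s6  s4 
 * s6   s2  s2  s4 
(> = start, * = accepting)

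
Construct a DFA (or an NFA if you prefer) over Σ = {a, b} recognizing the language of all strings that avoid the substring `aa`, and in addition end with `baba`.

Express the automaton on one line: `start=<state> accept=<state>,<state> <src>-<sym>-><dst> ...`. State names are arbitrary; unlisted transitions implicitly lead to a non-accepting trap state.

Run two small machines in parallel and take their product. One (3 states) tracks partial matches of the forbidden pattern `aa`; the other (5 states) tracks how much of the suffix `baba` has currently been matched. Each combined state is a pair, one component from each; accept when both components accept.
11 states suffice.
          a    b  
>  s0     s1   s2 
   s1     s3   s2 
   s2     s4   s2 
   s3     s3   s5 
   s4     s3   s6 
   s5     s7   s5 
   s6     s8   s2 
   s7     s3   s9 
 * s8     s3   s6 
   s9    s10   s5 
   s10    s3   s9 
(> = start, * = accepting)

start=s0 accept=s8 s0-a->s1 s0-b->s2 s1-a->s3 s1-b->s2 s2-a->s4 s2-b->s2 s3-a->s3 s3-b->s5 s4-a->s3 s4-b->s6 s5-a->s7 s5-b->s5 s6-a->s8 s6-b->s2 s7-a->s3 s7-b->s9 s8-a->s3 s8-b->s6 s9-a->s10 s9-b->s5 s10-a->s3 s10-b->s9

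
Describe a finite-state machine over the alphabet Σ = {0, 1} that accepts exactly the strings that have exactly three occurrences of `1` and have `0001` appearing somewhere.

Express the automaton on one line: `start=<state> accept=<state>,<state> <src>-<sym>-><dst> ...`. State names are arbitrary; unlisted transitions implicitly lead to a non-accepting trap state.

start=A accept=N A-0->B A-1->C B-0->D B-1->C C-0->E C-1->F D-0->G D-1->C E-0->H E-1->F F-0->I F-1->J G-0->G G-1->K H-0->K H-1->F I-0->L I-1->J J-0->J J-1->J K-0->K K-1->M L-0->M L-1->J M-0->M M-1->N N-0->N N-1->J

Run two small machines in parallel and take their product. One (5 states) tracks the count of `1`s, saturating at 4; the other (5 states) tracks whether and how much of `0001` has been seen. Each combined state is a pair, one component from each; accept when both components accept. After merging equivalent states the machine shrinks.
A 14-state machine:
       0  1 
>  A   B  C 
   B   D  C 
   C   E  F 
   D   G  C 
   E   H  F 
   F   I  J 
   G   G  K 
   H   K  F 
   I   L  J 
   J   J  J 
   K   K  M 
   L   M  J 
   M   M  N 
 * N   N  J 
(> = start, * = accepting)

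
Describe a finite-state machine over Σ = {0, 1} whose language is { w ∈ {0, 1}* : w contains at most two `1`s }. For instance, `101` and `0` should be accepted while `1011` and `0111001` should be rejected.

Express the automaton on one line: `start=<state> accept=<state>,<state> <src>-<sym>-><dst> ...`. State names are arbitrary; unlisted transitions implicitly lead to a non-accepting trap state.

Count `1`s, saturating at 3: states A through C mean 0 through 2 `1`s seen; D means more than 2. Each `1` increments (capped at D); other symbols loop. Accept from {A, B, C}.
       0  1 
>* A   A  B 
 * B   B  C 
 * C   C  D 
   D   D  D 
(> = start, * = accepting)

start=A accept=A,B,C A-0->A A-1->B B-0->B B-1->C C-0->C C-1->D D-0->D D-1->D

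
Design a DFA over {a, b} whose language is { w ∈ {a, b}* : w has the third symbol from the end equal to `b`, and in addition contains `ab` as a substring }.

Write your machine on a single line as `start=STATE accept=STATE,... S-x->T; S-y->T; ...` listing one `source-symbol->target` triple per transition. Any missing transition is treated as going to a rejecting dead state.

Build one automaton per condition and run them in lockstep. The first has 15 states tracking the last 3 symbols read; the second has 3 states tracking whether and how much of `ab` has been seen. A product state is a pair (one from each), accepting exactly when both do. After merging equivalent states the machine shrinks.
11 states suffice.
          a    b  
>  s0     s1   s2 
   s1     s1   s3 
   s2     s4   s2 
   s3     s5   s6 
   s4     s1   s7 
   s5     s8   s7 
   s6     s9  s10 
 * s7     s5   s6 
 * s8     s1   s3 
 * s9     s8   s7 
 * s10    s9  s10 
(> = start, * = accepting)

start=s0; accept=s7,s8,s9,s10; s0-a->s1; s0-b->s2; s1-a->s1; s1-b->s3; s2-a->s4; s2-b->s2; s3-a->s5; s3-b->s6; s4-a->s1; s4-b->s7; s5-a->s8; s5-b->s7; s6-a->s9; s6-b->s10; s7-a->s5; s7-b->s6; s8-a->s1; s8-b->s3; s9-a->s8; s9-b->s7; s10-a->s9; s10-b->s10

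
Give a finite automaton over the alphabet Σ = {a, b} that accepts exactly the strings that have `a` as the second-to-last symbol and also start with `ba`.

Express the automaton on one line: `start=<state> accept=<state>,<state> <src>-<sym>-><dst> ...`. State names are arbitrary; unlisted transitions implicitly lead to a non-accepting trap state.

start=q0 accept=q8,q9 q0-a->q1 q0-b->q2 q1-a->q3 q1-b->q4 q2-a->q5 q2-b->q6 q3-a->q3 q3-b->q4 q4-a->q7 q4-b->q6 q5-a->q8 q5-b->q9 q6-a->q7 q6-b->q6 q7-a->q3 q7-b->q4 q8-a->q8 q8-b->q9 q9-a->q5 q9-b->q10 q10-a->q5 q10-b->q10

Run two small machines in parallel and take their product. The first has 7 states tracking the last 2 symbols read; the second has 4 states tracking whether the input so far still matches the prefix `ba`. A product state is a pair (one from each), accepting exactly when both do.
          a    b  
>  q0     q1   q2 
   q1     q3   q4 
   q2     q5   q6 
   q3     q3   q4 
   q4     q7   q6 
   q5     q8   q9 
   q6     q7   q6 
   q7     q3   q4 
 * q8     q8   q9 
 * q9     q5  q10 
   q10    q5  q10 
(> = start, * = accepting)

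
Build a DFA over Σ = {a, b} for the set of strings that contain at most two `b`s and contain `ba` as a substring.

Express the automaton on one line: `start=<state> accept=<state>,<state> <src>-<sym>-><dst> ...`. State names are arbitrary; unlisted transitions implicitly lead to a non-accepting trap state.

start=S0 accept=S2,S4 S0-a->S0 S0-b->S1 S1-a->S2 S1-b->S3 S2-a->S2 S2-b->S4 S3-a->S4 S3-b->S5 S4-a->S4 S4-b->S5 S5-a->S5 S5-b->S5

Run two small machines in parallel and take their product. One (4 states) tracks the count of `b`s, saturating at 3; the other (3 states) tracks whether and how much of `ba` has been seen. Each combined state is a pair, one component from each; accept when both components accept. After merging equivalent states the machine shrinks.
        a   b  
>  S0   S0  S1 
   S1   S2  S3 
 * S2   S2  S4 
   S3   S4  S5 
 * S4   S4  S5 
   S5   S5  S5 
(> = start, * = accepting)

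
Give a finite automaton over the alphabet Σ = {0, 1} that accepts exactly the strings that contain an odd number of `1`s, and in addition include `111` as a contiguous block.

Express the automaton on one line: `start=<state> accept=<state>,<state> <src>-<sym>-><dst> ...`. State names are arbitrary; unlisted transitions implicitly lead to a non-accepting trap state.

Handle the two conditions separately and then intersect. The first has 2 states tracking the count of `1`s modulo 2; the second has 4 states tracking whether and how much of `111` has been seen. A product state is a pair (one from each), accepting exactly when both do.
        0   1  
>  q0   q0  q1 
   q1   q2  q3 
   q2   q2  q4 
   q3   q0  q5 
   q4   q0  q6 
 * q5   q5  q7 
   q6   q2  q7 
   q7   q7  q5 
(> = start, * = accepting)

start=q0 accept=q5 q0-0->q0 q0-1->q1 q1-0->q2 q1-1->q3 q2-0->q2 q2-1->q4 q3-0->q0 q3-1->q5 q4-0->q0 q4-1->q6 q5-0->q5 q5-1->q7 q6-0->q2 q6-1->q7 q7-0->q7 q7-1->q5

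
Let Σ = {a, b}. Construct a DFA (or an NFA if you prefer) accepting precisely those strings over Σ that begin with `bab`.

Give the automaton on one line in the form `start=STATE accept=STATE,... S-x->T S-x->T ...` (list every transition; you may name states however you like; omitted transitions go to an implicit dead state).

Walk along `bab` while the input agrees: from S0 take `b` to S1, and so on. Any deviation drops to the rejecting sink S4. Once S3 is reached the prefix is confirmed and every continuation is accepted.
5 states suffice.
        a   b  
>  S0   S4  S1 
   S1   S2  S4 
   S2   S4  S3 
 * S3   S3  S3 
   S4   S4  S4 
(> = start, * = accepting)

start=S0 accept=S3 S0-a->S4 S0-b->S1 S1-a->S2 S1-b->S4 S2-a->S4 S2-b->S3 S3-a->S3 S3-b->S3 S4-a->S4 S4-b->S4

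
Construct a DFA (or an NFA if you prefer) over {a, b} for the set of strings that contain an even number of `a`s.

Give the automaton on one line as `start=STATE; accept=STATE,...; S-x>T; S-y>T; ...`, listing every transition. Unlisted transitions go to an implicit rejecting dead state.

The only thing that matters is how many `a`s have appeared, reduced mod 2. Use one state per residue: S0 for 0, …, S1 for 1. Reading `a` moves to the next residue; anything else stays put. S0 is accepting.
With 2 states:
        a   b  
>* S0   S1  S0 
   S1   S0  S1 
(> = start, * = accepting)

start=S0; accept=S0; S0-a>S1; S0-b>S0; S1-a>S0; S1-b>S1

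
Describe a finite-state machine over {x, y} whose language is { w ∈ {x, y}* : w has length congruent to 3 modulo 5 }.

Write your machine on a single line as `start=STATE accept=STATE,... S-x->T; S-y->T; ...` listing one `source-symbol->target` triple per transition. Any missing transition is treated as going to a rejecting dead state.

start=A; accept=D; A-x->B; A-y->B; B-x->C; B-y->C; C-x->D; C-y->D; D-x->E; D-y->E; E-x->A; E-y->A

Count input length modulo 5: every symbol advances one step around the cycle A → B → C → D → E → A. Accept at D.
5 states suffice.
       x  y 
>  A   B  B 
   B   C  C 
   C   D  D 
 * D   E  E 
   E   A  A 
(> = start, * = accepting)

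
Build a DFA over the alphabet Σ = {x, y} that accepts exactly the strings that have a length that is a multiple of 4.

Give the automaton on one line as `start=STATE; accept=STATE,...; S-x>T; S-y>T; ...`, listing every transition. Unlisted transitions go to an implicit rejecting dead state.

start=A; accept=A; A-x>B; A-y>B; B-x>C; B-y>C; C-x>D; C-y>D; D-x>A; D-y>A

Count input length modulo 4: every symbol advances one step around the cycle A → B → C → D → A. Accept at A.
       x  y 
>* A   B  B 
   B   C  C 
   C   D  D 
   D   A  A 
(> = start, * = accepting)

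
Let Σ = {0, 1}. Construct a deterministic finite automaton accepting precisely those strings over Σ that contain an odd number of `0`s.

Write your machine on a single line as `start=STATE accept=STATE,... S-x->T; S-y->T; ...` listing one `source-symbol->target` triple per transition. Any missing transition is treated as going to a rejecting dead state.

The only thing that matters is how many `0`s have appeared, reduced mod 2. Use one state per residue: q0 for 0, …, q1 for 1. Reading `0` moves to the next residue; anything else stays put. q1 is accepting.
        0   1  
>  q0   q1  q0 
 * q1   q0  q1 
(> = start, * = accepting)

start=q0; accept=q1; q0-0->q1; q0-1->q0; q1-0->q0; q1-1->q1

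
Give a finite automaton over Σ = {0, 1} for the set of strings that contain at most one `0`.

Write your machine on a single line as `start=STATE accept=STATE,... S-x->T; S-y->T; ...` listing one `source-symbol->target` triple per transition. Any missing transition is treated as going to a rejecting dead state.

start=A; accept=A,B; A-0->B; A-1->A; B-0->C; B-1->B; C-0->C; C-1->C

Only the number of `0`s matters, and only up to 2. Make a chain A → B → C advanced by each `0` (with C absorbing); every other symbol self-loops. The accepting set is {A, B}.
       0  1 
>* A   B  A 
 * B   C  B 
   C   C  C 
(> = start, * = accepting)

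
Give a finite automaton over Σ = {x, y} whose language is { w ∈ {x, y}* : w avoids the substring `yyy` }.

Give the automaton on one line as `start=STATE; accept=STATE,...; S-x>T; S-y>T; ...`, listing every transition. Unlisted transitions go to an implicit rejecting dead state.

Track partial matches of the forbidden pattern `yyy`. State q3 is a dead state reached once `yyy` has occurred; every other state accepts. q0 means no part of `yyy` is currently matched.
With 4 states:
        x   y  
>* q0   q0  q1 
 * q1   q0  q2 
 * q2   q0  q3 
   q3   q3  q3 
(> = start, * = accepting)

start=q0; accept=q0,q1,q2; q0-x>q0; q0-y>q1; q1-x>q0; q1-y>q2; q2-x>q0; q2-y>q3; q3-x>q3; q3-y>q3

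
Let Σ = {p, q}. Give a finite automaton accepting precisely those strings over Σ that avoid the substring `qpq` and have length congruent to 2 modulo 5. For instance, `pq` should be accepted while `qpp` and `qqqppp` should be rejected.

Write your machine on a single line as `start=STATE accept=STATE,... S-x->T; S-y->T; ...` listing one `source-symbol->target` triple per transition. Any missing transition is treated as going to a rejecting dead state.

start=A; accept=D,E,F; A-p->B; A-q->C; B-p->D; B-q->E; C-p->F; C-q->E; D-p->G; D-q->H; E-p->I; E-q->H; F-p->G; F-q->J; G-p->K; G-q->L; H-p->M; H-q->L; I-p->K; I-q->N; J-p->N; J-q->N; K-p->A; K-q->O; L-p->P; L-q->O; M-p->A; M-q->Q; N-p->Q; N-q->Q; O-p->R; O-q->C; P-p->B; P-q->S; Q-p->S; Q-q->S; R-p->D; R-q->T; S-p->T; S-q->T; T-p->J; T-q->J

Handle the two conditions separately and then intersect. The first has 4 states tracking partial matches of the forbidden pattern `qpq`; the second has 5 states tracking the input length modulo 5. A product state is a pair (one from each), accepting exactly when both do.
20 states suffice.
       p  q 
>  A   B  C 
   B   D  E 
   C   F  E 
 * D   G  H 
 * E   I  H 
 * F   G  J 
   G   K  L 
   H   M  L 
   I   K  N 
   J   N  N 
   K   A  O 
   L   P  O 
   M   A  Q 
   N   Q  Q 
   O   R  C 
   P   B  S 
   Q   S  S 
   R   D  T 
   S   T  T 
   T   J  J 
(> = start, * = accepting)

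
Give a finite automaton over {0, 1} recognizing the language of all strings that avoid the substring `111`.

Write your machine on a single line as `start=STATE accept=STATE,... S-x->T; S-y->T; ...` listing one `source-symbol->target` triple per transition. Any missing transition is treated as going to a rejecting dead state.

Track partial matches of the forbidden pattern `111`. State S3 is a dead state reached once `111` has occurred; every other state accepts. S0 means no part of `111` is currently matched.
4 states suffice.
        0   1  
>* S0   S0  S1 
 * S1   S0  S2 
 * S2   S0  S3 
   S3   S3  S3 
(> = start, * = accepting)

start=S0; accept=S0,S1,S2; S0-0->S0; S0-1->S1; S1-0->S0; S1-1->S2; S2-0->S0; S2-1->S3; S3-0->S3; S3-1->S3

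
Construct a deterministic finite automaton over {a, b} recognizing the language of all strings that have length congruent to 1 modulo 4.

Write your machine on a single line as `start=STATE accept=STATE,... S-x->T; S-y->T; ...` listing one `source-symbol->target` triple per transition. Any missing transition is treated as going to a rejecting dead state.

start=q0; accept=q1; q0-a->q1; q0-b->q1; q1-a->q2; q1-b->q2; q2-a->q3; q2-b->q3; q3-a->q0; q3-b->q0

Count input length modulo 4: every symbol advances one step around the cycle q0 → q1 → q2 → q3 → q0. Accept at q1.
With 4 states:
        a   b  
>  q0   q1  q1 
 * q1   q2  q2 
   q2   q3  q3 
   q3   q0  q0 
(> = start, * = accepting)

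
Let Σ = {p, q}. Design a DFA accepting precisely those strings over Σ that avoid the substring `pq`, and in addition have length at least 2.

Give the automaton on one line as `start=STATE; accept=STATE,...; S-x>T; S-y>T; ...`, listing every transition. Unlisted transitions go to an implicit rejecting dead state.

Run two small machines in parallel and take their product. One (3 states) tracks partial matches of the forbidden pattern `pq`; the other (4 states) tracks the input length, saturating at 3. Each combined state is a pair, one component from each; accept when both components accept. After merging equivalent states the machine shrinks.
       p  q 
>  A   B  C 
   B   D  E 
   C   D  F 
 * D   D  E 
   E   E  E 
 * F   D  F 
(> = start, * = accepting)

start=A; accept=D,F; A-p>B; A-q>C; B-p>D; B-q>E; C-p>D; C-q>F; D-p>D; D-q>E; E-p>E; E-q>E; F-p>D; F-q>F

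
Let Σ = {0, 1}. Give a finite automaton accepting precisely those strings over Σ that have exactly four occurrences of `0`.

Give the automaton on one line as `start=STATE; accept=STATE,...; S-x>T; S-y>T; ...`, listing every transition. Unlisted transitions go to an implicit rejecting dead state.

start=s0; accept=s4; s0-0>s1; s0-1>s0; s1-0>s2; s1-1>s1; s2-0>s3; s2-1>s2; s3-0>s4; s3-1>s3; s4-0>s5; s4-1>s4; s5-0>s5; s5-1>s5

Only the number of `0`s matters, and only up to 5. Make a chain s0 → s1 → s2 → s3 → s4 → s5 advanced by each `0` (with s5 absorbing); every other symbol self-loops. The accepting set is {s4}.
        0   1  
>  s0   s1  s0 
   s1   s2  s1 
   s2   s3  s2 
   s3   s4  s3 
 * s4   s5  s4 
   s5   s5  s5 
(> = start, * = accepting)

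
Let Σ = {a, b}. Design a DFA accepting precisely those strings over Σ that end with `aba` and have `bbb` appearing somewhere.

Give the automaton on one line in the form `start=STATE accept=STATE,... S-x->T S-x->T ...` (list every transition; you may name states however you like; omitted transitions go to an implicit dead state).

Run two small machines in parallel and take their product. One (4 states) tracks how much of the suffix `aba` has currently been matched; the other (4 states) tracks whether and how much of `bbb` has been seen. Each combined state is a pair, one component from each; accept when both components accept.
10 states suffice.
        a   b  
>  q0   q1  q2 
   q1   q1  q3 
   q2   q1  q4 
   q3   q5  q4 
   q4   q1  q6 
   q5   q1  q3 
   q6   q7  q6 
   q7   q7  q8 
   q8   q9  q6 
 * q9   q7  q8 
(> = start, * = accepting)

start=q0 accept=q9 q0-a->q1 q0-b->q2 q1-a->q1 q1-b->q3 q2-a->q1 q2-b->q4 q3-a->q5 q3-b->q4 q4-a->q1 q4-b->q6 q5-a->q1 q5-b->q3 q6-a->q7 q6-b->q6 q7-a->q7 q7-b->q8 q8-a->q9 q8-b->q6 q9-a->q7 q9-b->q8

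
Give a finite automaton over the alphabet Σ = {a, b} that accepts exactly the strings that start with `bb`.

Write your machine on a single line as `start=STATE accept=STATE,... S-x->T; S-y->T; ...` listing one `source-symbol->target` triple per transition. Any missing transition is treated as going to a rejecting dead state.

Check the first 2 symbols one by one: q0 through q1 record how many have matched `bb` so far; any wrong symbol goes to the dead state q3. After all 2 match we enter the accepting sink q2.
With 4 states:
        a   b  
>  q0   q3  q1 
   q1   q3  q2 
 * q2   q2  q2 
   q3   q3  q3 
(> = start, * = accepting)

start=q0; accept=q2; q0-a->q3; q0-b->q1; q1-a->q3; q1-b->q2; q2-a->q2; q2-b->q2; q3-a->q3; q3-b->q3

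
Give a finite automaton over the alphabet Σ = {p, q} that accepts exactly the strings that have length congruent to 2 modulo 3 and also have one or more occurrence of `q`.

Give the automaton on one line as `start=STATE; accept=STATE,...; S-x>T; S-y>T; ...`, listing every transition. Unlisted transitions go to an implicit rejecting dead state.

start=s0; accept=s4; s0-p>s1; s0-q>s2; s1-p>s3; s1-q>s4; s2-p>s4; s2-q>s4; s3-p>s0; s3-q>s5; s4-p>s5; s4-q>s5; s5-p>s2; s5-q>s2

Handle the two conditions separately and then intersect. One (3 states) tracks the input length modulo 3; the other (3 states) tracks the count of `q`s, saturating at 2. Each combined state is a pair, one component from each; accept when both components accept. Minimizing collapses redundant product states.
A 6-state machine:
        p   q  
>  s0   s1  s2 
   s1   s3  s4 
   s2   s4  s4 
   s3   s0  s5 
 * s4   s5  s5 
   s5   s2  s2 
(> = start, * = accepting)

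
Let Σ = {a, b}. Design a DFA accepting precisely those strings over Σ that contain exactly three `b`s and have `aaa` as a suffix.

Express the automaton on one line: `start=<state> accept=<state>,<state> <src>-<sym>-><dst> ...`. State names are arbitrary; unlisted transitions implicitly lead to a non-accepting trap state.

start=q0 accept=q17 q0-a->q1 q0-b->q2 q1-a->q3 q1-b->q2 q2-a->q4 q2-b->q5 q3-a->q6 q3-b->q2 q4-a->q7 q4-b->q5 q5-a->q8 q5-b->q9 q6-a->q6 q6-b->q2 q7-a->q10 q7-b->q5 q8-a->q11 q8-b->q9 q9-a->q12 q9-b->q13 q10-a->q10 q10-b->q5 q11-a->q14 q11-b->q9 q12-a->q15 q12-b->q13 q13-a->q16 q13-b->q13 q14-a->q14 q14-b->q9 q15-a->q17 q15-b->q13 q16-a->q18 q16-b->q13 q17-a->q17 q17-b->q13 q18-a->q19 q18-b->q13 q19-a->q19 q19-b->q13

Build one automaton per condition and run them in lockstep. The first has 5 states tracking the count of `b`s, saturating at 4; the second has 4 states tracking how much of the suffix `aaa` has currently been matched. A product state is a pair (one from each), accepting exactly when both do.
A 20-state machine:
          a    b  
>  q0     q1   q2 
   q1     q3   q2 
   q2     q4   q5 
   q3     q6   q2 
   q4     q7   q5 
   q5     q8   q9 
   q6     q6   q2 
   q7    q10   q5 
   q8    q11   q9 
   q9    q12  q13 
   q10   q10   q5 
   q11   q14   q9 
   q12   q15  q13 
   q13   q16  q13 
   q14   q14   q9 
   q15   q17  q13 
   q16   q18  q13 
 * q17   q17  q13 
   q18   q19  q13 
   q19   q19  q13 
(> = start, * = accepting)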